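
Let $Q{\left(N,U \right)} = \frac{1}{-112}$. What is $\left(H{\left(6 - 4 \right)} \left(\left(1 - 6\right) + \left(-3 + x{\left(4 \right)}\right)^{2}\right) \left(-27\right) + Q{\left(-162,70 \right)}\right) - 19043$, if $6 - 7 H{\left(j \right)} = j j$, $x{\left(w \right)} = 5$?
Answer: $- \frac{2131953}{112} \approx -19035.0$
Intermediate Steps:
$Q{\left(N,U \right)} = - \frac{1}{112}$
$H{\left(j \right)} = \frac{6}{7} - \frac{j^{2}}{7}$ ($H{\left(j \right)} = \frac{6}{7} - \frac{j j}{7} = \frac{6}{7} - \frac{j^{2}}{7}$)
$\left(H{\left(6 - 4 \right)} \left(\left(1 - 6\right) + \left(-3 + x{\left(4 \right)}\right)^{2}\right) \left(-27\right) + Q{\left(-162,70 \right)}\right) - 19043 = \left(\left(\frac{6}{7} - \frac{\left(6 - 4\right)^{2}}{7}\right) \left(\left(1 - 6\right) + \left(-3 + 5\right)^{2}\right) \left(-27\right) - \frac{1}{112}\right) - 19043 = \left(\left(\frac{6}{7} - \frac{2^{2}}{7}\right) \left(-5 + 2^{2}\right) \left(-27\right) - \frac{1}{112}\right) - 19043 = \left(\left(\frac{6}{7} - \frac{4}{7}\right) \left(-5 + 4\right) \left(-27\right) - \frac{1}{112}\right) - 19043 = \left(\left(\frac{6}{7} - \frac{4}{7}\right) \left(-1\right) \left(-27\right) - \frac{1}{112}\right) - 19043 = \left(\frac{2}{7} \left(-1\right) \left(-27\right) - \frac{1}{112}\right) - 19043 = \left(\left(- \frac{2}{7}\right) \left(-27\right) - \frac{1}{112}\right) - 19043 = \left(\frac{54}{7} - \frac{1}{112}\right) - 19043 = \frac{863}{112} - 19043 = - \frac{2131953}{112}$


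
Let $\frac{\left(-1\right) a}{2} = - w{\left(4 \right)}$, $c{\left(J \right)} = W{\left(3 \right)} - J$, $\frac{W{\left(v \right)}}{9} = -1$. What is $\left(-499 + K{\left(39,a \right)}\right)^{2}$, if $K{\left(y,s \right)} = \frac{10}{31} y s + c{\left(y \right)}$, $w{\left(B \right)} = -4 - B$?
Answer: $\frac{538100809}{961} \approx 5.5994 \cdot 10^{5}$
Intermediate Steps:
$W{\left(v \right)} = -9$ ($W{\left(v \right)} = 9 \left(-1\right) = -9$)
$c{\left(J \right)} = -9 - J$
$a = -16$ ($a = - 2 \left(- (-4 - 4)\right) = - 2 \left(\left(-1\right) \left(-8\right)\right) = \left(-2\right) 8 = -16$)
$K{\left(y,s \right)} = -9 - y + \frac{10 s y}{31}$ ($K{\left(y,s \right)} = \frac{10}{31} y s - \left(9 + y\right) = 10 \cdot \frac{1}{31} y s - \left(9 + y\right) = \frac{10 y}{31} s - \left(9 + y\right) = \frac{10 s y}{31} - \left(9 + y\right) = -9 - y + \frac{10 s y}{31}$)
$\left(-499 + K{\left(39,a \right)}\right)^{2} = \left(-499 - \left(48 + \frac{6240}{31}\right)\right)^{2} = \left(-499 - \frac{7728}{31}\right)^{2} = \left(- \frac{23197}{31}\right)^{2} = \frac{538100809}{961}$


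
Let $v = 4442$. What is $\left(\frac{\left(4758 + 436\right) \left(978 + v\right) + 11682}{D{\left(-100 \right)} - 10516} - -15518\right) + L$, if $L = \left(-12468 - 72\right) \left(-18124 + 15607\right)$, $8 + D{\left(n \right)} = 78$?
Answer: $\frac{164921458073}{5223} \approx 3.1576 \cdot 10^{7}$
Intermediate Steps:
$D{\left(n \right)} = 70$ ($D{\left(n \right)} = -8 + 78 = 70$)
$L = 31563180$ ($L = \left(-12540\right) \left(-2517\right) = 31563180$)
$\left(\frac{\left(4758 + 436\right) \left(978 + v\right) + 11682}{D{\left(-100 \right)} - 10516} - -15518\right) + L = \left(\frac{\left(4758 + 436\right) \left(978 + 4442\right) + 11682}{70 - 10516} - -15518\right) + 31563180 = \left(\frac{5194 \cdot 5420 + 11682}{-10446} + 15518\right) + 31563180 = \left(\left(28151480 + 11682\right) \left(- \frac{1}{10446}\right) + 15518\right) + 31563180 = \left(28163162 \left(- \frac{1}{10446}\right) + 15518\right) + 31563180 = \left(- \frac{14081581}{5223} + 15518\right) + 31563180 = \frac{66968933}{5223} + 31563180 = \frac{164921458073}{5223}$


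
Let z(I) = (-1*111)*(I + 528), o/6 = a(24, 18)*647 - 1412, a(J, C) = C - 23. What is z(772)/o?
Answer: 24050/4647 ≈ 5.1754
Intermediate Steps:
a(J, C) = -23 + C
o = -27882 (o = 6*((-23 + 18)*647 - 1412) = 6*(-5*647 - 1412) = 6*(-3235 - 1412) = 6*(-4647) = -27882)
z(I) = -58608 - 111*I (z(I) = -111*(528 + I) = -58608 - 111*I)
z(772)/o = (-58608 - 111*772)/(-27882) = (-58608 - 85692)*(-1/27882) = -144300*(-1/27882) = 24050/4647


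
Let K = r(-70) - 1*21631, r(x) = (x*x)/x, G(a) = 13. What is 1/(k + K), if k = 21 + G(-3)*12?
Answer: -1/21524 ≈ -4.6460e-5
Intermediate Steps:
r(x) = x (r(x) = x**2/x = x)
k = 177 (k = 21 + 13*12 = 21 + 156 = 177)
K = -21701 (K = -70 - 1*21631 = -70 - 21631 = -21701)
1/(k + K) = 1/(177 - 21701) = 1/(-21524) = -1/21524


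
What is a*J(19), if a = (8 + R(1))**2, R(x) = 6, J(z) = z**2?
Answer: 70756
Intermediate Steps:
a = 196 (a = (8 + 6)**2 = 14**2 = 196)
a*J(19) = 196*19**2 = 196*361 = 70756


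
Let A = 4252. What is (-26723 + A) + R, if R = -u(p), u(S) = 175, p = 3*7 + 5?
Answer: -22646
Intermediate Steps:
p = 26 (p = 21 + 5 = 26)
R = -175 (R = -1*175 = -175)
(-26723 + A) + R = (-26723 + 4252) - 175 = -22471 - 175 = -22646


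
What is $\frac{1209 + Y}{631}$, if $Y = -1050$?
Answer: $\frac{159}{631} \approx 0.25198$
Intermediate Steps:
$\frac{1209 + Y}{631} = \frac{1209 - 1050}{631} = 159 \cdot \frac{1}{631} = \frac{159}{631}$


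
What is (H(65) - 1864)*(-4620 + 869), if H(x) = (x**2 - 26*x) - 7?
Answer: -2490664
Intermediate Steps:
H(x) = -7 + x**2 - 26*x
(H(65) - 1864)*(-4620 + 869) = ((-7 + 65**2 - 26*65) - 1864)*(-4620 + 869) = ((-7 + 4225 - 1690) - 1864)*(-3751) = (2528 - 1864)*(-3751) = 664*(-3751) = -2490664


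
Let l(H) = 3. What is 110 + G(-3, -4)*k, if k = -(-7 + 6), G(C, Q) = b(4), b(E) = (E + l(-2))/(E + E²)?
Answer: 2207/20 ≈ 110.35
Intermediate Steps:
b(E) = (3 + E)/(E + E²) (b(E) = (E + 3)/(E + E²) = (3 + E)/(E + E²))
G(C, Q) = 7/20 (G(C, Q) = (3 + 4)/(4*(1 + 4)) = (¼)*7/5 = (¼)*(⅕)*7 = 7/20)
k = 1 (k = -1*(-1) = 1)
110 + G(-3, -4)*k = 110 + (7/20)*1 = 110 + 7/20 = 2207/20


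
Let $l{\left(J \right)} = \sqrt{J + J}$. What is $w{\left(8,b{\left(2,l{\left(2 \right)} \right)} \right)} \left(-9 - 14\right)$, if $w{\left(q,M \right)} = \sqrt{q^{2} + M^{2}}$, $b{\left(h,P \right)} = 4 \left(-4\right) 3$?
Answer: $- 184 \sqrt{37} \approx -1119.2$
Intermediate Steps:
$l{\left(J \right)} = \sqrt{2} \sqrt{J}$ ($l{\left(J \right)} = \sqrt{2 J} = \sqrt{2} \sqrt{J}$)
$b{\left(h,P \right)} = -48$ ($b{\left(h,P \right)} = \left(-16\right) 3 = -48$)
$w{\left(q,M \right)} = \sqrt{M^{2} + q^{2}}$
$w{\left(8,b{\left(2,l{\left(2 \right)} \right)} \right)} \left(-9 - 14\right) = \sqrt{\left(-48\right)^{2} + 8^{2}} \left(-9 - 14\right) = \sqrt{2304 + 64} \left(-23\right) = \sqrt{2368} \left(-23\right) = 8 \sqrt{37} \left(-23\right) = - 184 \sqrt{37}$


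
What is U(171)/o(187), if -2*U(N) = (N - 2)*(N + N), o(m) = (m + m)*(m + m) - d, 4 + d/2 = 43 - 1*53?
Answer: -28899/139904 ≈ -0.20656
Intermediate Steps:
d = -28 (d = -8 + 2*(43 - 1*53) = -8 + 2*(43 - 53) = -8 + 2*(-10) = -8 - 20 = -28)
o(m) = 28 + 4*m² (o(m) = (m + m)*(m + m) - 1*(-28) = (2*m)*(2*m) + 28 = 4*m² + 28 = 28 + 4*m²)
U(N) = -N*(-2 + N) (U(N) = -(N - 2)*(N + N)/2 = -(-2 + N)*2*N/2 = -N*(-2 + N))
U(171)/o(187) = (171*(2 - 1*171))/(28 + 4*187²) = (171*(2 - 171))/(28 + 4*34969) = (171*(-169))/(28 + 139876) = -28899/139904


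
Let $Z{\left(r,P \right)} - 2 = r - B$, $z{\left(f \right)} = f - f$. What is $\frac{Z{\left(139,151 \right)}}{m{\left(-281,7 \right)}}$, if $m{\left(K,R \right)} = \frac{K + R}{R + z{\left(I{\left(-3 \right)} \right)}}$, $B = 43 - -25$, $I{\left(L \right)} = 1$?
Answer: $- \frac{511}{274} \approx -1.865$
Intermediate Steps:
$z{\left(f \right)} = 0$
$B = 68$ ($B = 43 + 25 = 68$)
$m{\left(K,R \right)} = \frac{K + R}{R}$ ($m{\left(K,R \right)} = \frac{K + R}{R + 0} = \frac{K + R}{R}$)
$Z{\left(r,P \right)} = -66 + r$ ($Z{\left(r,P \right)} = 2 + \left(r - 68\right) = 2 + \left(-68 + r\right) = -66 + r$)
$\frac{Z{\left(139,151 \right)}}{m{\left(-281,7 \right)}} = \frac{-66 + 139}{\frac{1}{7} \left(-281 + 7\right)} = \frac{73}{\frac{1}{7} \left(-274\right)} = \frac{73}{- \frac{274}{7}} = 73 \left(- \frac{7}{274}\right) = - \frac{511}{274}$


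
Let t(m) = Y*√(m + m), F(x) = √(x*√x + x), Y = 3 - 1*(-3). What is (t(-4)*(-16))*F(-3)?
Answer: -192*I*√6*√(-1 - I*√3) ≈ -576.0 - 332.55*I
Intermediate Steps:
Y = 6 (Y = 3 + 3 = 6)
F(x) = √(x + x^(3/2)) (F(x) = √(x^(3/2) + x) = √(x + x^(3/2)))
t(m) = 6*√2*√m (t(m) = 6*√(m + m) = 6*√(2*m) = 6*(√2*√m) = 6*√2*√m)
(t(-4)*(-16))*F(-3) = ((6*√2*√(-4))*(-16))*√(-3 + (-3)^(3/2)) = ((6*√2*(2*I))*(-16))*√(-3 - 3*I*√3) = ((12*I*√2)*(-16))*√(-3 - 3*I*√3) = (-192*I*√2)*√(-3 - 3*I*√3) = -192*I*√2*√(-3 - 3*I*√3)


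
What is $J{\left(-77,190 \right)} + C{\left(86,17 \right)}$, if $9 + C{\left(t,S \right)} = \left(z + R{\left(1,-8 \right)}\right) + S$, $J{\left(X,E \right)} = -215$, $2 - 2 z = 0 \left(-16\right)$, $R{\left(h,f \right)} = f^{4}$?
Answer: $3890$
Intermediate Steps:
$z = 1$ ($z = 1 - \frac{0 \left(-16\right)}{2} = 1 - 0 = 1 + 0 = 1$)
$C{\left(t,S \right)} = 4088 + S$ ($C{\left(t,S \right)} = -9 + \left(\left(1 + \left(-8\right)^{4}\right) + S\right) = -9 + \left(\left(1 + 4096\right) + S\right) = -9 + \left(4097 + S\right) = 4088 + S$)
$J{\left(-77,190 \right)} + C{\left(86,17 \right)} = -215 + \left(4088 + 17\right) = -215 + 4105 = 3890$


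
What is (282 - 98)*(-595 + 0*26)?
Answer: -109480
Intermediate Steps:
(282 - 98)*(-595 + 0*26) = 184*(-595 + 0) = 184*(-595) = -109480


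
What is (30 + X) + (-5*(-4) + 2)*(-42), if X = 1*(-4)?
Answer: -898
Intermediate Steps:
X = -4
(30 + X) + (-5*(-4) + 2)*(-42) = (30 - 4) + (-5*(-4) + 2)*(-42) = 26 + (20 + 2)*(-42) = 26 + 22*(-42) = 26 - 924 = -898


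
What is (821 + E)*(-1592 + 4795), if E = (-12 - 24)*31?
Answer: -944885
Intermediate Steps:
E = -1116 (E = -36*31 = -1116)
(821 + E)*(-1592 + 4795) = (821 - 1116)*(-1592 + 4795) = -295*3203 = -944885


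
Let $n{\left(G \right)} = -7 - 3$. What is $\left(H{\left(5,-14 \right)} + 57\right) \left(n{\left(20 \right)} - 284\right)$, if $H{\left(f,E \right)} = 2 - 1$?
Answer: $-17052$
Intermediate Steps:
$n{\left(G \right)} = -10$
$H{\left(f,E \right)} = 1$ ($H{\left(f,E \right)} = 2 - 1 = 1$)
$\left(H{\left(5,-14 \right)} + 57\right) \left(n{\left(20 \right)} - 284\right) = \left(1 + 57\right) \left(-10 - 284\right) = 58 \left(-294\right) = -17052$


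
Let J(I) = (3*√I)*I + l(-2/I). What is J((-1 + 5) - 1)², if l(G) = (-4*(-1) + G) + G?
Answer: 2251/9 + 48*√3 ≈ 333.25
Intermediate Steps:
l(G) = 4 + 2*G (l(G) = (4 + G) + G = 4 + 2*G)
J(I) = 4 - 4/I + 3*I^(3/2) (J(I) = (3*√I)*I + (4 + 2*(-2/I)) = 3*I^(3/2) + (4 - 4/I) = 4 - 4/I + 3*I^(3/2))
J((-1 + 5) - 1)² = (4 - 4/((-1 + 5) - 1) + 3*((-1 + 5) - 1)^(3/2))² = (4 - 4/(4 - 1) + 3*(4 - 1)^(3/2))² = (4 - 4/3 + 3*3^(3/2))² = (4 - 4*⅓ + 3*(3*√3))² = (4 - 4/3 + 9*√3)² = (8/3 + 9*√3)²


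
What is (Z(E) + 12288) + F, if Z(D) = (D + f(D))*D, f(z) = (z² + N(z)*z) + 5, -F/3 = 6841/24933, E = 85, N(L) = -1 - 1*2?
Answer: 5089549827/8311 ≈ 6.1239e+5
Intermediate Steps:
N(L) = -3 (N(L) = -1 - 2 = -3)
F = -6841/8311 (F = -20523/24933 = -3*6841/24933 = -6841/8311 ≈ -0.82313)
f(z) = 5 + z² - 3*z (f(z) = (z² - 3*z) + 5 = 5 + z² - 3*z)
Z(D) = D*(5 + D² - 2*D) (Z(D) = (D + (5 + D² - 3*D))*D = (5 + D² - 2*D)*D = D*(5 + D² - 2*D))
(Z(E) + 12288) + F = (85*(5 + 85² - 2*85) + 12288) - 6841/8311 = (85*(5 + 7225 - 170) + 12288) - 6841/8311 = (85*7060 + 12288) - 6841/8311 = (600100 + 12288) - 6841/8311 = 612388 - 6841/8311 = 5089549827/8311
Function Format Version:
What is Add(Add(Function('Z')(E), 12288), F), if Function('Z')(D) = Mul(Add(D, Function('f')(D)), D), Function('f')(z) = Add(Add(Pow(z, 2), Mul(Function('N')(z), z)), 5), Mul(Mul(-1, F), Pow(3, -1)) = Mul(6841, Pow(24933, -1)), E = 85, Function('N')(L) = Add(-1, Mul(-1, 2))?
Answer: Rational(5089549827, 8311) ≈ 6.1239e+5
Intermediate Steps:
Function('N')(L) = -3 (Function('N')(L) = Add(-1, -2) = -3)
F = Rational(-6841, 8311) (F = Mul(-3, Mul(6841, Pow(24933, -1))) = Mul(-3, Mul(6841, Rational(1, 24933))) = Mul(-3, Rational(6841, 24933)) = Rational(-6841, 8311) ≈ -0.82313)
Function('f')(z) = Add(5, Pow(z, 2), Mul(-3, z)) (Function('f')(z) = Add(Add(Pow(z, 2), Mul(-3, z)), 5) = Add(5, Pow(z, 2), Mul(-3, z)))
Function('Z')(D) = Mul(D, Add(5, Pow(D, 2), Mul(-2, D))) (Function('Z')(D) = Mul(Add(D, Add(5, Pow(D, 2), Mul(-3, D))), D) = Mul(Add(5, Pow(D, 2), Mul(-2, D)), D) = Mul(D, Add(5, Pow(D, 2), Mul(-2, D))))
Add(Add(Function('Z')(E), 12288), F) = Add(Add(Mul(85, Add(5, Pow(85, 2), Mul(-2, 85))), 12288), Rational(-6841, 8311)) = Add(Add(Mul(85, Add(5, 7225, -170)), 12288), Rational(-6841, 8311)) = Add(Add(Mul(85, 7060), 12288), Rational(-6841, 8311)) = Add(Add(600100, 12288), Rational(-6841, 8311)) = Add(612388, Rational(-6841, 8311)) = Rational(5089549827, 8311)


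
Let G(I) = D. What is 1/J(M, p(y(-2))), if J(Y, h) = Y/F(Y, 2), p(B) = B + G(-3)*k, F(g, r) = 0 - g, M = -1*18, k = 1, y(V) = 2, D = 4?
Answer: -1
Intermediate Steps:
M = -18
F(g, r) = -g
G(I) = 4
p(B) = 4 + B (p(B) = B + 4*1 = B + 4 = 4 + B)
J(Y, h) = -1 (J(Y, h) = Y/((-Y)) = Y*(-1/Y) = -1)
1/J(M, p(y(-2))) = 1/(-1) = -1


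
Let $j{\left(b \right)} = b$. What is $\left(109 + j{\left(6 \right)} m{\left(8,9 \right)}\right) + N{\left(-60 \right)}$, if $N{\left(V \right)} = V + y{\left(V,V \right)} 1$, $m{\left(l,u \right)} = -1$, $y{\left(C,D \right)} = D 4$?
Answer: $-197$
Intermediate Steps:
$y{\left(C,D \right)} = 4 D$
$N{\left(V \right)} = 5 V$ ($N{\left(V \right)} = V + 4 V 1 = V + 4 V = 5 V$)
$\left(109 + j{\left(6 \right)} m{\left(8,9 \right)}\right) + N{\left(-60 \right)} = \left(109 + 6 \left(-1\right)\right) + 5 \left(-60\right) = \left(109 - 6\right) - 300 = 103 - 300 = -197$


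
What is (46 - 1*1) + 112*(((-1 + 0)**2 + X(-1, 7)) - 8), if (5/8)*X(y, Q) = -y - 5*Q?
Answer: -34159/5 ≈ -6831.8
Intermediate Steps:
X(y, Q) = -8*Q - 8*y/5 (X(y, Q) = 8*(-y - 5*Q)/5 = -8*Q - 8*y/5)
(46 - 1*1) + 112*(((-1 + 0)**2 + X(-1, 7)) - 8) = (46 - 1*1) + 112*(((-1 + 0)**2 + (-8*7 - 8/5*(-1))) - 8) = (46 - 1) + 112*(((-1)**2 + (-56 + 8/5)) - 8) = 45 + 112*((1 - 272/5) - 8) = 45 + 112*(-267/5 - 8) = 45 + 112*(-307/5) = 45 - 34384/5 = -34159/5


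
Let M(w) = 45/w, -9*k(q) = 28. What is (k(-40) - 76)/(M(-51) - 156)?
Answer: 12104/24003 ≈ 0.50427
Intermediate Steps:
k(q) = -28/9 (k(q) = -⅑*28 = -28/9)
(k(-40) - 76)/(M(-51) - 156) = (-28/9 - 76)/(45/(-51) - 156) = -712/(9*(45*(-1/51) - 156)) = -712/(9*(-15/17 - 156)) = -712/(9*(-2667/17)) = -712/9*(-17/2667) = 12104/24003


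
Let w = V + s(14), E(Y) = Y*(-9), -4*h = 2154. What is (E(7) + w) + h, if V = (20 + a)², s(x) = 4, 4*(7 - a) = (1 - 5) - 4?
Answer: 487/2 ≈ 243.50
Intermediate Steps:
a = 9 (a = 7 - ((1 - 5) - 4)/4 = 7 - (-4 - 4)/4 = 7 - ¼*(-8) = 7 + 2 = 9)
h = -1077/2 (h = -¼*2154 = -1077/2 ≈ -538.50)
E(Y) = -9*Y
V = 841 (V = (20 + 9)² = 29² = 841)
w = 845 (w = 841 + 4 = 845)
(E(7) + w) + h = (-9*7 + 845) - 1077/2 = (-63 + 845) - 1077/2 = 782 - 1077/2 = 487/2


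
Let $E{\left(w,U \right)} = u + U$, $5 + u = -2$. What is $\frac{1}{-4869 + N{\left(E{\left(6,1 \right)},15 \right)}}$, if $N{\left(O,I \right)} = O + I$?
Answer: $- \frac{1}{4860} \approx -0.00020576$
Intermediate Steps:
$u = -7$ ($u = -5 - 2 = -7$)
$E{\left(w,U \right)} = -7 + U$
$N{\left(O,I \right)} = I + O$
$\frac{1}{-4869 + N{\left(E{\left(6,1 \right)},15 \right)}} = \frac{1}{-4869 + \left(15 + \left(-7 + 1\right)\right)} = \frac{1}{-4869 + \left(15 - 6\right)} = \frac{1}{-4869 + 9} = \frac{1}{-4860} = - \frac{1}{4860}$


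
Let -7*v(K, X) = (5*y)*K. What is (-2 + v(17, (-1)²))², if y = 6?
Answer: 274576/49 ≈ 5603.6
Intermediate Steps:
v(K, X) = -30*K/7 (v(K, X) = -5*6*K/7 = -30*K/7)
(-2 + v(17, (-1)²))² = (-2 - 30/7*17)² = (-2 - 510/7)² = (-524/7)² = 274576/49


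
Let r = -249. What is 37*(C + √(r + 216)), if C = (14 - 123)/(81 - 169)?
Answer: 4033/88 + 37*I*√33 ≈ 45.83 + 212.55*I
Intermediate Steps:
C = 109/88 (C = -109/(-88) = -109*(-1/88) = 109/88 ≈ 1.2386)
37*(C + √(r + 216)) = 37*(109/88 + √(-249 + 216)) = 37*(109/88 + √(-33)) = 37*(109/88 + I*√33) = 4033/88 + 37*I*√33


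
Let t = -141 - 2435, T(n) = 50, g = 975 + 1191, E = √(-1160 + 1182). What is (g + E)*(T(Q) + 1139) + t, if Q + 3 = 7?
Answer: 2572798 + 1189*√22 ≈ 2.5784e+6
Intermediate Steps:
Q = 4 (Q = -3 + 7 = 4)
E = √22 ≈ 4.6904
g = 2166
t = -2576
(g + E)*(T(Q) + 1139) + t = (2166 + √22)*(50 + 1139) - 2576 = (2166 + √22)*1189 - 2576 = (2575374 + 1189*√22) - 2576 = 2572798 + 1189*√22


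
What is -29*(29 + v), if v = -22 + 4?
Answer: -319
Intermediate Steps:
v = -18
-29*(29 + v) = -29*(29 - 18) = -29*11 = -319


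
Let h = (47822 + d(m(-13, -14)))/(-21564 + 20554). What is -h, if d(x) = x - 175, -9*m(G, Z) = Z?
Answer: 428837/9090 ≈ 47.177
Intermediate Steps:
m(G, Z) = -Z/9
d(x) = -175 + x
h = -428837/9090 (h = (47822 + (-175 - ⅑*(-14)))/(-21564 + 20554) = (47822 + (-175 + 14/9))/(-1010) = (47822 - 1561/9)*(-1/1010) = (428837/9)*(-1/1010) = -428837/9090 ≈ -47.177)
-h = -1*(-428837/9090) = 428837/9090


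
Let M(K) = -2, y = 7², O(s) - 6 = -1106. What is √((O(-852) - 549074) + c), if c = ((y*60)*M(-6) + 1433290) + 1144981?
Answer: √2022217 ≈ 1422.0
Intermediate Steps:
O(s) = -1100 (O(s) = 6 - 1106 = -1100)
y = 49
c = 2572391 (c = ((49*60)*(-2) + 1433290) + 1144981 = (2940*(-2) + 1433290) + 1144981 = (-5880 + 1433290) + 1144981 = 1427410 + 1144981 = 2572391)
√((O(-852) - 549074) + c) = √((-1100 - 549074) + 2572391) = √(-550174 + 2572391) = √2022217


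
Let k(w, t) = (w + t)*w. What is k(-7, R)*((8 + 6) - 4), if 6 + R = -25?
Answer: 2660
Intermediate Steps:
R = -31 (R = -6 - 25 = -31)
k(w, t) = w*(t + w) (k(w, t) = (t + w)*w = w*(t + w))
k(-7, R)*((8 + 6) - 4) = (-7*(-31 - 7))*((8 + 6) - 4) = (-7*(-38))*(14 - 4) = 266*10 = 2660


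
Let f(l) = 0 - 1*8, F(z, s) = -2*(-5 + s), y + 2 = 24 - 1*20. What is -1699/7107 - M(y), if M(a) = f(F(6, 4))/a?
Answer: 26729/7107 ≈ 3.7609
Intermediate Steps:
y = 2 (y = -2 + (24 - 1*20) = -2 + (24 - 20) = -2 + 4 = 2)
F(z, s) = 10 - 2*s
f(l) = -8 (f(l) = 0 - 8 = -8)
M(a) = -8/a
-1699/7107 - M(y) = -1699/7107 - (-8)/2 = -1699*1/7107 - (-8)/2 = -1699/7107 - 1*(-4) = -1699/7107 + 4 = 26729/7107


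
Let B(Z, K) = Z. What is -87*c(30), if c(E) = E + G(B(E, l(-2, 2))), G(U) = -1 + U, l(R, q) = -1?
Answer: -5133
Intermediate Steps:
c(E) = -1 + 2*E (c(E) = E + (-1 + E) = -1 + 2*E)
-87*c(30) = -87*(-1 + 2*30) = -87*(-1 + 60) = -87*59 = -5133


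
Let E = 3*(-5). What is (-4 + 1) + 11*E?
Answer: -168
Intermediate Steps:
E = -15
(-4 + 1) + 11*E = (-4 + 1) + 11*(-15) = -3 - 165 = -168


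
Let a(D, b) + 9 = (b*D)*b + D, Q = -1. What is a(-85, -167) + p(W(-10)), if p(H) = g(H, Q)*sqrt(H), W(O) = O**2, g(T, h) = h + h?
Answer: -2370679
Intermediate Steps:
g(T, h) = 2*h
a(D, b) = -9 + D + D*b**2 (a(D, b) = -9 + ((b*D)*b + D) = -9 + ((D*b)*b + D) = -9 + (D*b**2 + D) = -9 + (D + D*b**2) = -9 + D + D*b**2)
p(H) = -2*sqrt(H) (p(H) = (2*(-1))*sqrt(H) = -2*sqrt(H))
a(-85, -167) + p(W(-10)) = (-9 - 85 - 85*(-167)**2) - 2*sqrt((-10)**2) = (-9 - 85 - 85*27889) - 2*sqrt(100) = (-9 - 85 - 2370565) - 2*10 = -2370659 - 20 = -2370679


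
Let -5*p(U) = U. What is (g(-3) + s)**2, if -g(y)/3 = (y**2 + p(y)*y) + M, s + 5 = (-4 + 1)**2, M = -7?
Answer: 289/25 ≈ 11.560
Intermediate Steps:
p(U) = -U/5
s = 4 (s = -5 + (-4 + 1)**2 = -5 + (-3)**2 = -5 + 9 = 4)
g(y) = 21 - 12*y**2/5 (g(y) = -3*((y**2 + (-y/5)*y) - 7) = -3*((y**2 - y**2/5) - 7) = -3*(4*y**2/5 - 7) = -3*(-7 + 4*y**2/5) = 21 - 12*y**2/5)
(g(-3) + s)**2 = ((21 - 12/5*(-3)**2) + 4)**2 = ((21 - 12/5*9) + 4)**2 = ((21 - 108/5) + 4)**2 = (-3/5 + 4)**2 = (17/5)**2 = 289/25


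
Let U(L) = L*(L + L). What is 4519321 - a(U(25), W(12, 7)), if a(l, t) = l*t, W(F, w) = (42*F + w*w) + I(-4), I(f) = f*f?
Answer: 3808071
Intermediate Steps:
I(f) = f**2
U(L) = 2*L**2 (U(L) = L*(2*L) = 2*L**2)
W(F, w) = 16 + w**2 + 42*F (W(F, w) = (42*F + w*w) + (-4)**2 = (42*F + w**2) + 16 = (w**2 + 42*F) + 16 = 16 + w**2 + 42*F)
4519321 - a(U(25), W(12, 7)) = 4519321 - 2*25**2*(16 + 7**2 + 42*12) = 4519321 - 2*625*(16 + 49 + 504) = 4519321 - 1250*569 = 4519321 - 1*711250 = 4519321 - 711250 = 3808071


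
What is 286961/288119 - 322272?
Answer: -92852399407/288119 ≈ -3.2227e+5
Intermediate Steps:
286961/288119 - 322272 = -92852399407/288119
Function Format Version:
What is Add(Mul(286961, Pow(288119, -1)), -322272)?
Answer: Rational(-92852399407, 288119) ≈ -3.2227e+5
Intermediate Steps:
Add(Mul(286961, Pow(288119, -1)), -322272) = Add(Mul(286961, Rational(1, 288119)), -322272) = Add(Rational(286961, 288119), -322272) = Rational(-92852399407, 288119)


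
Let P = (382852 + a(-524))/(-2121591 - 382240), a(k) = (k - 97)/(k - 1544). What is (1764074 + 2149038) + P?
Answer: 20261789909386339/5177922508 ≈ 3.9131e+6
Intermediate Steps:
a(k) = (-97 + k)/(-1544 + k)
P = -791738557/5177922508 (P = (382852 + (-97 - 524)/(-1544 - 524))/(-2121591 - 382240) = (382852 - 621/(-2068))/(-2503831) = (382852 - 1/2068*(-621))*(-1/2503831) = (382852 + 621/2068)*(-1/2503831) = (791738557/2068)*(-1/2503831) = -791738557/5177922508 ≈ -0.15291)
(1764074 + 2149038) + P = (1764074 + 2149038) - 791738557/5177922508 = 3913112 - 791738557/5177922508 = 20261789909386339/5177922508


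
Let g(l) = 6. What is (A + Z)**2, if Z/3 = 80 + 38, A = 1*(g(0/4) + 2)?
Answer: 131044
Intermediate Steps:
A = 8 (A = 1*(6 + 2) = 1*8 = 8)
Z = 354 (Z = 3*(80 + 38) = 3*118 = 354)
(A + Z)**2 = (8 + 354)**2 = 362**2 = 131044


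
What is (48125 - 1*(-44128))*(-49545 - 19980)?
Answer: -6413889825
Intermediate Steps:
(48125 - 1*(-44128))*(-49545 - 19980) = (48125 + 44128)*(-69525) = 92253*(-69525) = -6413889825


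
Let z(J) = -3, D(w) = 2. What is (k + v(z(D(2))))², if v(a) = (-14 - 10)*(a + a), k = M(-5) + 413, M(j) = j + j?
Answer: 299209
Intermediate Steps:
M(j) = 2*j
k = 403 (k = 2*(-5) + 413 = -10 + 413 = 403)
v(a) = -48*a
(k + v(z(D(2))))² = (403 - 48*(-3))² = (403 + 144)² = 547² = 299209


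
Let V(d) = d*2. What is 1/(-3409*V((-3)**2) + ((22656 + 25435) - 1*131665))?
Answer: -1/144936 ≈ -6.8996e-6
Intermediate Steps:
V(d) = 2*d
1/(-3409*V((-3)**2) + ((22656 + 25435) - 1*131665)) = 1/(-6818*(-3)**2 + ((22656 + 25435) - 1*131665)) = 1/(-6818*9 + (48091 - 131665)) = 1/(-3409*18 - 83574) = 1/(-61362 - 83574) = 1/(-144936) = -1/144936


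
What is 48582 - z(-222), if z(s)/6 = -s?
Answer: 47250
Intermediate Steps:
z(s) = -6*s (z(s) = 6*(-s) = -6*s)
48582 - z(-222) = 48582 - (-6)*(-222) = 48582 - 1*1332 = 48582 - 1332 = 47250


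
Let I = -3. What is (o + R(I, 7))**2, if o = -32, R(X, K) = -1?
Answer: 1089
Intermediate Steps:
(o + R(I, 7))**2 = (-32 - 1)**2 = (-33)**2 = 1089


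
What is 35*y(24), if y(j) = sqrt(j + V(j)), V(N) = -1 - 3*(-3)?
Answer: 140*sqrt(2) ≈ 197.99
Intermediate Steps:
V(N) = 8 (V(N) = -1 + 9 = 8)
y(j) = sqrt(8 + j) (y(j) = sqrt(j + 8) = sqrt(8 + j))
35*y(24) = 35*sqrt(8 + 24) = 35*sqrt(32) = 35*(4*sqrt(2)) = 140*sqrt(2)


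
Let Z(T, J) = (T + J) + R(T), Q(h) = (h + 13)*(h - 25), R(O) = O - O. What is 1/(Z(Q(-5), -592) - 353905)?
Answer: -1/354737 ≈ -2.8190e-6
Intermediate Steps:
R(O) = 0
Q(h) = (-25 + h)*(13 + h) (Q(h) = (13 + h)*(-25 + h) = (-25 + h)*(13 + h))
Z(T, J) = J + T (Z(T, J) = (T + J) + 0 = (J + T) + 0 = J + T)
1/(Z(Q(-5), -592) - 353905) = 1/((-592 + (-325 + (-5)**2 - 12*(-5))) - 353905) = 1/((-592 + (-325 + 25 + 60)) - 353905) = 1/((-592 - 240) - 353905) = 1/(-832 - 353905) = 1/(-354737) = -1/354737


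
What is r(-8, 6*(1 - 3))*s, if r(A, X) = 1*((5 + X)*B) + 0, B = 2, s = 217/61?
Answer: -3038/61 ≈ -49.803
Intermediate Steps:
s = 217/61 (s = 217*(1/61) = 217/61 ≈ 3.5574)
r(A, X) = 10 + 2*X (r(A, X) = 1*((5 + X)*2) + 0 = 1*(10 + 2*X) + 0 = (10 + 2*X) + 0 = 10 + 2*X)
r(-8, 6*(1 - 3))*s = (10 + 2*(6*(1 - 3)))*(217/61) = (10 + 2*(6*(-2)))*(217/61) = (10 + 2*(-12))*(217/61) = (10 - 24)*(217/61) = -14*217/61 = -3038/61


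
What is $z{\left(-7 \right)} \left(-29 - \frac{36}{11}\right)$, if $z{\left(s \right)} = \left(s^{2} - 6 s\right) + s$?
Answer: $- \frac{29820}{11} \approx -2710.9$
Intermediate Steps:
$z{\left(s \right)} = s^{2} - 5 s$
$z{\left(-7 \right)} \left(-29 - \frac{36}{11}\right) = - 7 \left(-5 - 7\right) \left(-29 - \frac{36}{11}\right) = \left(-7\right) \left(-12\right) \left(-29 - \frac{36}{11}\right) = 84 \left(-29 - \frac{36}{11}\right) = 84 \left(- \frac{355}{11}\right) = - \frac{29820}{11}$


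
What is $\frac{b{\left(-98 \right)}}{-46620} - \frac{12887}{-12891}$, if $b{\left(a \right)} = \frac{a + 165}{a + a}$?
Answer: $\frac{39252027979}{39263923440} \approx 0.9997$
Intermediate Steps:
$b{\left(a \right)} = \frac{165 + a}{2 a}$
$\frac{b{\left(-98 \right)}}{-46620} - \frac{12887}{-12891} = \frac{\frac{1}{2} \frac{1}{-98} \left(165 - 98\right)}{-46620} - \frac{12887}{-12891} = \frac{1}{2} \left(- \frac{1}{98}\right) 67 \left(- \frac{1}{46620}\right) - - \frac{12887}{12891} = \left(- \frac{67}{196}\right) \left(- \frac{1}{46620}\right) + \frac{12887}{12891} = \frac{67}{9137520} + \frac{12887}{12891} = \frac{39252027979}{39263923440}$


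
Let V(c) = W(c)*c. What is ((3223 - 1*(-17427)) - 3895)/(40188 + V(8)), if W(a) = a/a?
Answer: 16755/40196 ≈ 0.41683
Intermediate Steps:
W(a) = 1
V(c) = c (V(c) = 1*c = c)
((3223 - 1*(-17427)) - 3895)/(40188 + V(8)) = ((3223 - 1*(-17427)) - 3895)/(40188 + 8) = ((3223 + 17427) - 3895)/40196 = (20650 - 3895)*(1/40196) = 16755*(1/40196) = 16755/40196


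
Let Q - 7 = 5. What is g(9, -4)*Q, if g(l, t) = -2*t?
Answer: 96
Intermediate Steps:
Q = 12 (Q = 7 + 5 = 12)
g(9, -4)*Q = -2*(-4)*12 = 8*12 = 96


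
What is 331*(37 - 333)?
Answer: -97976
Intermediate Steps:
331*(37 - 333) = 331*(-296) = -97976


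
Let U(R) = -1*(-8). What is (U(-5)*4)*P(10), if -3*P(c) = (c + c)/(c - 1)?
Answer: -640/27 ≈ -23.704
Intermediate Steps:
P(c) = -2*c/(3*(-1 + c)) (P(c) = -(c + c)/(3*(c - 1)) = -2*c/(3*(-1 + c)))
U(R) = 8
(U(-5)*4)*P(10) = (8*4)*(-2*10/(-3 + 3*10)) = 32*(-2*10/(-3 + 30)) = 32*(-2*10/27) = 32*(-2*10*1/27) = 32*(-20/27) = -640/27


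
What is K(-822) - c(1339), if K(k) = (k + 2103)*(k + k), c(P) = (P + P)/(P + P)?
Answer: -2105965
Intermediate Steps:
c(P) = 1 (c(P) = (2*P)/((2*P)) = (2*P)*(1/(2*P)) = 1)
K(k) = 2*k*(2103 + k) (K(k) = (2103 + k)*(2*k) = 2*k*(2103 + k))
K(-822) - c(1339) = 2*(-822)*(2103 - 822) - 1*1 = 2*(-822)*1281 - 1 = -2105964 - 1 = -2105965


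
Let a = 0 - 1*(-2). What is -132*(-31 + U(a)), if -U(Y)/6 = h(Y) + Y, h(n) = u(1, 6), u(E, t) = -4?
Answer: 2508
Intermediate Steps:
h(n) = -4
a = 2 (a = 0 + 2 = 2)
U(Y) = 24 - 6*Y (U(Y) = -6*(-4 + Y) = 24 - 6*Y)
-132*(-31 + U(a)) = -132*(-31 + (24 - 6*2)) = -132*(-31 + (24 - 12)) = -132*(-31 + 12) = -132*(-19) = 2508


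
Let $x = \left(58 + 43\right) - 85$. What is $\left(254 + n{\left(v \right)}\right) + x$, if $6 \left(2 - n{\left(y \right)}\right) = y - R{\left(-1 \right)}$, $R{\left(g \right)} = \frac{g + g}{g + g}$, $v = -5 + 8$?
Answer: $\frac{815}{3} \approx 271.67$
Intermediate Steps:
$v = 3$
$R{\left(g \right)} = 1$ ($R{\left(g \right)} = \frac{2 g}{2 g} = 2 g \frac{1}{2 g} = 1$)
$n{\left(y \right)} = \frac{13}{6} - \frac{y}{6}$ ($n{\left(y \right)} = 2 - \frac{y - 1}{6} = 2 - \frac{-1 + y}{6} = 2 - \left(- \frac{1}{6} + \frac{y}{6}\right) = \frac{13}{6} - \frac{y}{6}$)
$x = 16$ ($x = 101 - 85 = 16$)
$\left(254 + n{\left(v \right)}\right) + x = \left(254 + \left(\frac{13}{6} - \frac{1}{2}\right)\right) + 16 = \left(254 + \frac{5}{3}\right) + 16 = \frac{767}{3} + 16 = \frac{815}{3}$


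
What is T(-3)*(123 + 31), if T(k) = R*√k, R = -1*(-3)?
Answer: 462*I*√3 ≈ 800.21*I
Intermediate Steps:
R = 3
T(k) = 3*√k
T(-3)*(123 + 31) = (3*√(-3))*(123 + 31) = (3*(I*√3))*154 = (3*I*√3)*154 = 462*I*√3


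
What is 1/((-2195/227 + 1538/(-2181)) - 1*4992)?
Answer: -495087/2476610725 ≈ -0.00019991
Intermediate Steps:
1/((-2195/227 + 1538/(-2181)) - 1*4992) = 1/((-2195*1/227 + 1538*(-1/2181)) - 4992) = 1/((-2195/227 - 1538/2181) - 4992) = 1/(-5136421/495087 - 4992) = 1/(-2476610725/495087) = -495087/2476610725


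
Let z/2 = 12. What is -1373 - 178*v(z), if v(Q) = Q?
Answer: -5645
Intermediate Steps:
z = 24 (z = 2*12 = 24)
-1373 - 178*v(z) = -1373 - 178*24 = -1373 - 4272 = -5645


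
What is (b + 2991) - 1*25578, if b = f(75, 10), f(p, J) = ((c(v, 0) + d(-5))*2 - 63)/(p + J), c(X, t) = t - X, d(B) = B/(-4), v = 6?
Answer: -767987/34 ≈ -22588.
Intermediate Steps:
d(B) = -B/4 (d(B) = B*(-1/4) = -B/4)
f(p, J) = -145/(2*(J + p)) (f(p, J) = (((0 - 1*6) - 1/4*(-5))*2 - 63)/(p + J) = (((0 - 6) + 5/4)*2 - 63)/(J + p) = ((-6 + 5/4)*2 - 63)/(J + p) = (-19/4*2 - 63)/(J + p) = (-19/2 - 63)/(J + p) = -145/(2*(J + p)))
b = -29/34 (b = -145/(2*10 + 2*75) = -145/(20 + 150) = -145/170 = -145*1/170 = -29/34 ≈ -0.85294)
(b + 2991) - 1*25578 = (-29/34 + 2991) - 1*25578 = 101665/34 - 25578 = -767987/34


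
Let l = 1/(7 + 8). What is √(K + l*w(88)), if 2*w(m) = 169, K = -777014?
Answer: I*√699307530/30 ≈ 881.48*I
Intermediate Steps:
w(m) = 169/2 (w(m) = (½)*169 = 169/2)
l = 1/15 ≈ 0.066667
√(K + l*w(88)) = √(-777014 + (1/15)*(169/2)) = √(-777014 + 169/30) = √(-23310251/30) = I*√699307530/30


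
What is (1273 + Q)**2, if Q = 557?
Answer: 3348900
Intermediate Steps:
(1273 + Q)**2 = (1273 + 557)**2 = 1830**2 = 3348900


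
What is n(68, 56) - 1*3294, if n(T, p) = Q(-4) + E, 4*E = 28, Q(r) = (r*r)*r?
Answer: -3351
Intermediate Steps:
Q(r) = r³ (Q(r) = r²*r = r³)
E = 7 (E = (¼)*28 = 7)
n(T, p) = -57 (n(T, p) = (-4)³ + 7 = -64 + 7 = -57)
n(68, 56) - 1*3294 = -57 - 1*3294 = -57 - 3294 = -3351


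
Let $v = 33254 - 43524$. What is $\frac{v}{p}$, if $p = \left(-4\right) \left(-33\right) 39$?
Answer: $- \frac{395}{198} \approx -1.9949$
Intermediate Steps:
$v = -10270$
$p = 5148$ ($p = 132 \cdot 39 = 5148$)
$\frac{v}{p} = - \frac{10270}{5148} = \left(-10270\right) \frac{1}{5148} = - \frac{395}{198}$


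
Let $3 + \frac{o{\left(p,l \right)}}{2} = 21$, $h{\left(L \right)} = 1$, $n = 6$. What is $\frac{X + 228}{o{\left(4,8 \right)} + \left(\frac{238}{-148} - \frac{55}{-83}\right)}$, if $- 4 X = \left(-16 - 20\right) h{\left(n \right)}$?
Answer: $\frac{1455654}{215305} \approx 6.7609$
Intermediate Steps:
$o{\left(p,l \right)} = 36$ ($o{\left(p,l \right)} = -6 + 2 \cdot 21 = -6 + 42 = 36$)
$X = 9$ ($X = - \frac{\left(-16 - 20\right) 1}{4} = - \frac{\left(-36\right) 1}{4} = \left(- \frac{1}{4}\right) \left(-36\right) = 9$)
$\frac{X + 228}{o{\left(4,8 \right)} + \left(\frac{238}{-148} - \frac{55}{-83}\right)} = \frac{9 + 228}{36 + \left(\frac{238}{-148} - \frac{55}{-83}\right)} = \frac{237}{36 + \left(238 \left(- \frac{1}{148}\right) - - \frac{55}{83}\right)} = \frac{237}{36 + \left(- \frac{119}{74} + \frac{55}{83}\right)} = \frac{237}{36 - \frac{5807}{6142}} = \frac{237}{\frac{215305}{6142}} = 237 \cdot \frac{6142}{215305} = \frac{1455654}{215305}$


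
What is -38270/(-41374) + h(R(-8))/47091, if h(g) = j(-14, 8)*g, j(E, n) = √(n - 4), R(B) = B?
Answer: 900755293/974171517 ≈ 0.92464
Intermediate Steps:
j(E, n) = √(-4 + n)
h(g) = 2*g (h(g) = √(-4 + 8)*g = √4*g = 2*g)
-38270/(-41374) + h(R(-8))/47091 = -38270/(-41374) + (2*(-8))/47091 = -38270*(-1/41374) - 16*1/47091 = 19135/20687 - 16/47091 = 900755293/974171517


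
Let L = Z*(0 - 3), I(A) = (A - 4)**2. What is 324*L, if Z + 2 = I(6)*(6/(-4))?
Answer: 7776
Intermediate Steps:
I(A) = (-4 + A)**2
Z = -8 (Z = -2 + (-4 + 6)**2*(6/(-4)) = -2 + 2**2*(6*(-1/4)) = -2 + 4*(-3/2) = -2 - 6 = -8)
L = 24 (L = -8*(0 - 3) = -8*(-3) = 24)
324*L = 324*24 = 7776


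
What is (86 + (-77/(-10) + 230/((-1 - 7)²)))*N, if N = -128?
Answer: -62268/5 ≈ -12454.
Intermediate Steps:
(86 + (-77/(-10) + 230/((-1 - 7)²)))*N = (86 + (-77/(-10) + 230/((-1 - 7)²)))*(-128) = (86 + (-77*(-⅒) + 230/((-8)²)))*(-128) = (86 + (77/10 + 230/64))*(-128) = (86 + (77/10 + 230*(1/64)))*(-128) = (86 + (77/10 + 115/32))*(-128) = (86 + 1807/160)*(-128) = (15567/160)*(-128) = -62268/5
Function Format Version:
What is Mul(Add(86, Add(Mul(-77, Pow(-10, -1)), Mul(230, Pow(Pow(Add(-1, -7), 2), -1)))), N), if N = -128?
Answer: Rational(-62268, 5) ≈ -12454.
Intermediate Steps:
Mul(Add(86, Add(Mul(-77, Pow(-10, -1)), Mul(230, Pow(Pow(Add(-1, -7), 2), -1)))), N) = Mul(Add(86, Add(Mul(-77, Pow(-10, -1)), Mul(230, Pow(Pow(Add(-1, -7), 2), -1)))), -128) = Mul(Add(86, Add(Mul(-77, Rational(-1, 10)), Mul(230, Pow(Pow(-8, 2), -1)))), -128) = Mul(Add(86, Add(Rational(77, 10), Mul(230, Pow(64, -1)))), -128) = Mul(Add(86, Add(Rational(77, 10), Mul(230, Rational(1, 64)))), -128) = Mul(Add(86, Add(Rational(77, 10), Rational(115, 32))), -128) = Mul(Add(86, Rational(1807, 160)), -128) = Mul(Rational(15567, 160), -128) = Rational(-62268, 5)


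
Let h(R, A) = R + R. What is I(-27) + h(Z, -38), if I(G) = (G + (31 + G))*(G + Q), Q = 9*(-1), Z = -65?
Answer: 698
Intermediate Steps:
h(R, A) = 2*R
Q = -9
I(G) = (-9 + G)*(31 + 2*G) (I(G) = (G + (31 + G))*(G - 9) = (31 + 2*G)*(-9 + G) = (-9 + G)*(31 + 2*G))
I(-27) + h(Z, -38) = (-279 + 2*(-27)² + 13*(-27)) + 2*(-65) = (-279 + 2*729 - 351) - 130 = (-279 + 1458 - 351) - 130 = 828 - 130 = 698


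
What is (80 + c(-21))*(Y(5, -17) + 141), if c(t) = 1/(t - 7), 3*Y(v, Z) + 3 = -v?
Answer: 929185/84 ≈ 11062.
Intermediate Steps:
Y(v, Z) = -1 - v/3 (Y(v, Z) = -1 + (-v)/3 = -1 - v/3)
c(t) = 1/(-7 + t)
(80 + c(-21))*(Y(5, -17) + 141) = (80 + 1/(-7 - 21))*((-1 - ⅓*5) + 141) = (80 + 1/(-28))*((-1 - 5/3) + 141) = (80 - 1/28)*(-8/3 + 141) = (2239/28)*(415/3) = 929185/84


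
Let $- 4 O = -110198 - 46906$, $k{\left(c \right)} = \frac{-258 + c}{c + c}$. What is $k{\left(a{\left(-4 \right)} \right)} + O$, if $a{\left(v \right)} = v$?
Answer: $\frac{157235}{4} \approx 39309.0$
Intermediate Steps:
$k{\left(c \right)} = \frac{-258 + c}{2 c}$
$O = 39276$ ($O = - \frac{-110198 - 46906}{4} = \left(- \frac{1}{4}\right) \left(-157104\right) = 39276$)
$k{\left(a{\left(-4 \right)} \right)} + O = \frac{-258 - 4}{2 \left(-4\right)} + 39276 = \frac{1}{2} \left(- \frac{1}{4}\right) \left(-262\right) + 39276 = \frac{131}{4} + 39276 = \frac{157235}{4}$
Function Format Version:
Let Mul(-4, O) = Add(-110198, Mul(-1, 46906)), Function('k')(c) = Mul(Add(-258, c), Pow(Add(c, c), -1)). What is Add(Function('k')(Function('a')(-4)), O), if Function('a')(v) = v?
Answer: Rational(157235, 4) ≈ 39309.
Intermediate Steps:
Function('k')(c) = Mul(Rational(1, 2), Pow(c, -1), Add(-258, c)) (Function('k')(c) = Mul(Add(-258, c), Pow(Mul(2, c), -1)) = Mul(Add(-258, c), Mul(Rational(1, 2), Pow(c, -1))) = Mul(Rational(1, 2), Pow(c, -1), Add(-258, c)))
O = 39276 (O = Mul(Rational(-1, 4), Add(-110198, Mul(-1, 46906))) = Mul(Rational(-1, 4), Add(-110198, -46906)) = Mul(Rational(-1, 4), -157104) = 39276)
Add(Function('k')(Function('a')(-4)), O) = Add(Mul(Rational(1, 2), Pow(-4, -1), Add(-258, -4)), 39276) = Add(Mul(Rational(1, 2), Rational(-1, 4), -262), 39276) = Add(Rational(131, 4), 39276) = Rational(157235, 4)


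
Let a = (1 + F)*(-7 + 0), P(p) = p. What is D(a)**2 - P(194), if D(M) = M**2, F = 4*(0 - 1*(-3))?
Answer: 68574767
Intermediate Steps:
F = 12 (F = 4*(0 + 3) = 4*3 = 12)
a = -91 (a = (1 + 12)*(-7 + 0) = 13*(-7) = -91)
D(a)**2 - P(194) = ((-91)**2)**2 - 1*194 = 8281**2 - 194 = 68574961 - 194 = 68574767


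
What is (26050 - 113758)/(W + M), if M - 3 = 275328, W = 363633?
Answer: -7309/53247 ≈ -0.13727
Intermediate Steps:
M = 275331 (M = 3 + 275328 = 275331)
(26050 - 113758)/(W + M) = (26050 - 113758)/(363633 + 275331) = -87708/638964 = -87708*1/638964 = -7309/53247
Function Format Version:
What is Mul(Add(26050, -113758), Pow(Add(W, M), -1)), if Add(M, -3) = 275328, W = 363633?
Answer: Rational(-7309, 53247) ≈ -0.13727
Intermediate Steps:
M = 275331 (M = Add(3, 275328) = 275331)
Mul(Add(26050, -113758), Pow(Add(W, M), -1)) = Mul(Add(26050, -113758), Pow(Add(363633, 275331), -1)) = Mul(-87708, Pow(638964, -1)) = Mul(-87708, Rational(1, 638964)) = Rational(-7309, 53247)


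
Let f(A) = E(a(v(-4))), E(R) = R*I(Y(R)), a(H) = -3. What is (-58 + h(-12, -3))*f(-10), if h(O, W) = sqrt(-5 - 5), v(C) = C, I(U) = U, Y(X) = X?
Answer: -522 + 9*I*sqrt(10) ≈ -522.0 + 28.461*I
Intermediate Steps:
h(O, W) = I*sqrt(10) (h(O, W) = sqrt(-10) = I*sqrt(10))
E(R) = R**2 (E(R) = R*R = R**2)
f(A) = 9 (f(A) = (-3)**2 = 9)
(-58 + h(-12, -3))*f(-10) = (-58 + I*sqrt(10))*9 = -522 + 9*I*sqrt(10)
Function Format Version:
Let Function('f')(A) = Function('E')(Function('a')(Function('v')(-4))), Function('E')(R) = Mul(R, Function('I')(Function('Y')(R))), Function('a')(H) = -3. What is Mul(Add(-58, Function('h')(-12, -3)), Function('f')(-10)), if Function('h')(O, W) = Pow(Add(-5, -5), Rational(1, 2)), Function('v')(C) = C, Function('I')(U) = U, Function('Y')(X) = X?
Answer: Add(-522, Mul(9, I, Pow(10, Rational(1, 2)))) ≈ Add(-522.00, Mul(28.461, I))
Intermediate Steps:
Function('h')(O, W) = Mul(I, Pow(10, Rational(1, 2))) (Function('h')(O, W) = Pow(-10, Rational(1, 2)) = Mul(I, Pow(10, Rational(1, 2))))
Function('E')(R) = Pow(R, 2) (Function('E')(R) = Mul(R, R) = Pow(R, 2))
Function('f')(A) = 9 (Function('f')(A) = Pow(-3, 2) = 9)
Mul(Add(-58, Function('h')(-12, -3)), Function('f')(-10)) = Mul(Add(-58, Mul(I, Pow(10, Rational(1, 2)))), 9) = Add(-522, Mul(9, I, Pow(10, Rational(1, 2))))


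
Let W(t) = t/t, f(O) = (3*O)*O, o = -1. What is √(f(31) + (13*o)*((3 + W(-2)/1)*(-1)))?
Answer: √2935 ≈ 54.176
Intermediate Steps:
f(O) = 3*O²
W(t) = 1
√(f(31) + (13*o)*((3 + W(-2)/1)*(-1))) = √(3*31² + (13*(-1))*((3 + 1/1)*(-1))) = √(3*961 - 13*(3 + 1*1)*(-1)) = √(2883 - 13*(3 + 1)*(-1)) = √(2883 - 52*(-1)) = √(2883 - 13*(-4)) = √(2883 + 52) = √2935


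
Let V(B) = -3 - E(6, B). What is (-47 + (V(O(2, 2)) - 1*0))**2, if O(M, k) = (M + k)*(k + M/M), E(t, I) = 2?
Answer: 2704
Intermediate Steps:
O(M, k) = (1 + k)*(M + k) (O(M, k) = (M + k)*(k + 1) = (M + k)*(1 + k) = (1 + k)*(M + k))
V(B) = -5 (V(B) = -3 - 1*2 = -3 - 2 = -5)
(-47 + (V(O(2, 2)) - 1*0))**2 = (-47 + (-5 - 1*0))**2 = (-47 + (-5 + 0))**2 = (-47 - 5)**2 = (-52)**2 = 2704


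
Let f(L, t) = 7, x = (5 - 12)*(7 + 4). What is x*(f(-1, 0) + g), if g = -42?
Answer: 2695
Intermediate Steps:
x = -77 (x = -7*11 = -77)
x*(f(-1, 0) + g) = -77*(7 - 42) = -77*(-35) = 2695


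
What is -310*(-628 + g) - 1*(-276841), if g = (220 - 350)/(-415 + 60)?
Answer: 33469931/71 ≈ 4.7141e+5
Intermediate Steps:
g = 26/71 (g = -130/(-355) = -130*(-1/355) = 26/71 ≈ 0.36620)
-310*(-628 + g) - 1*(-276841) = -310*(-628 + 26/71) - 1*(-276841) = -310*(-44562/71) + 276841 = 13814220/71 + 276841 = 33469931/71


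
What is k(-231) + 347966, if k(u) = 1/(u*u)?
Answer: 18567813727/53361 ≈ 3.4797e+5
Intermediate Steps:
k(u) = u⁻² (k(u) = 1/(u²) = u⁻²)
k(-231) + 347966 = (-231)⁻² + 347966 = 1/53361 + 347966 = 18567813727/53361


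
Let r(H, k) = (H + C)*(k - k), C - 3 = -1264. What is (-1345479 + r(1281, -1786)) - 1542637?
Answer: -2888116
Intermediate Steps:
C = -1261 (C = 3 - 1264 = -1261)
r(H, k) = 0 (r(H, k) = (H - 1261)*(k - k) = (-1261 + H)*0 = 0)
(-1345479 + r(1281, -1786)) - 1542637 = (-1345479 + 0) - 1542637 = -1345479 - 1542637 = -2888116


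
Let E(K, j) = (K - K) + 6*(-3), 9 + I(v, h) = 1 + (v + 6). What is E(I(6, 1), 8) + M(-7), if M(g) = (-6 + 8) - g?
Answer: -9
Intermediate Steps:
M(g) = 2 - g
I(v, h) = -2 + v (I(v, h) = -9 + (1 + (v + 6)) = -9 + (1 + (6 + v)) = -9 + (7 + v) = -2 + v)
E(K, j) = -18 (E(K, j) = 0 - 18 = -18)
E(I(6, 1), 8) + M(-7) = -18 + (2 - 1*(-7)) = -18 + (2 + 7) = -18 + 9 = -9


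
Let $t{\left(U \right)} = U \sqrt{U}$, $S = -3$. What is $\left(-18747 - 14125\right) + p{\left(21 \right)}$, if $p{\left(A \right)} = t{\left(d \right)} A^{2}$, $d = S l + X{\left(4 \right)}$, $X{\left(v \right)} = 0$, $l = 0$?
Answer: $-32872$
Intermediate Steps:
$d = 0$ ($d = \left(-3\right) 0 + 0 = 0 + 0 = 0$)
$t{\left(U \right)} = U^{\frac{3}{2}}$
$p{\left(A \right)} = 0$ ($p{\left(A \right)} = 0^{\frac{3}{2}} A^{2} = 0 A^{2} = 0$)
$\left(-18747 - 14125\right) + p{\left(21 \right)} = \left(-18747 - 14125\right) + 0 = -32872 + 0 = -32872$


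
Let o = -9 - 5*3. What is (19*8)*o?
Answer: -3648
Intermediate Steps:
o = -24 (o = -9 - 1*15 = -9 - 15 = -24)
(19*8)*o = (19*8)*(-24) = 152*(-24) = -3648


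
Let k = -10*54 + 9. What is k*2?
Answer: -1062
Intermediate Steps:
k = -531 (k = -540 + 9 = -531)
k*2 = -531*2 = -1062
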